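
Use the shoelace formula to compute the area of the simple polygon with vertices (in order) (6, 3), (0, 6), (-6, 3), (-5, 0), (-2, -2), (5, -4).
Area = 77

Shoelace formula: Area = (1/2) |Σ_i (x_i · y_{i+1} − x_{i+1} · y_i)| (indices mod n). Compute each cross term:
  (6)(6) − (0)(3) = 36
  (0)(3) − (-6)(6) = 36
  (-6)(0) − (-5)(3) = 15
  (-5)(-2) − (-2)(0) = 10
  (-2)(-4) − (5)(-2) = 18
  (5)(3) − (6)(-4) = 39
Sum = 154, so (signed) Area = 154/2 = 77, |Area| = 77.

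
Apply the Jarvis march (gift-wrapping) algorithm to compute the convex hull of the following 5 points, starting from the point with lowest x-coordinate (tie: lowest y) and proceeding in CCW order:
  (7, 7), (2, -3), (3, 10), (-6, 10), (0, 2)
Hull (CCW) = [(-6, 10), (2, -3), (7, 7), (3, 10)]

Jarvis march: at each step, from the current hull vertex p, select the next vertex q as the point such that every other point lies strictly to the left of (or on) the directed line p → q. (Equivalently: for every other point r, the cross product (q − p) × (r − p) ≥ 0.)
Starting point (lowest x, tie lowest y): (-6, 10). Wrap until returning to start. Resulting hull: (-6, 10), (2, -3), (7, 7), (3, 10).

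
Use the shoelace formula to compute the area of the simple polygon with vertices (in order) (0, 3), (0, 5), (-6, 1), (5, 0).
Area = 20

Shoelace formula: Area = (1/2) |Σ_i (x_i · y_{i+1} − x_{i+1} · y_i)| (indices mod n). Compute each cross term:
  (0)(5) − (0)(3) = 0
  (0)(1) − (-6)(5) = 30
  (-6)(0) − (5)(1) = -5
  (5)(3) − (0)(0) = 15
Sum = 40, so (signed) Area = 40/2 = 20, |Area| = 20.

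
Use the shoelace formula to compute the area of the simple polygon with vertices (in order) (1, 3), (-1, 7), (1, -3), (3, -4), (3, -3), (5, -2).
Area = 20

Shoelace formula: Area = (1/2) |Σ_i (x_i · y_{i+1} − x_{i+1} · y_i)| (indices mod n). Compute each cross term:
  (1)(7) − (-1)(3) = 10
  (-1)(-3) − (1)(7) = -4
  (1)(-4) − (3)(-3) = 5
  (3)(-3) − (3)(-4) = 3
  (3)(-2) − (5)(-3) = 9
  (5)(3) − (1)(-2) = 17
Sum = 40, so (signed) Area = 40/2 = 20, |Area| = 20.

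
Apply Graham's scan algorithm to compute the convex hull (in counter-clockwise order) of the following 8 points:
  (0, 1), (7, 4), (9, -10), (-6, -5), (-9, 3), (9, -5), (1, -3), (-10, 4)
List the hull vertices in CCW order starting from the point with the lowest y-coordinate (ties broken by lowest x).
Hull (CCW) = [(9, -10), (9, -5), (7, 4), (-10, 4), (-6, -5)]

Graham scan procedure:
  1. Find the pivot p₀ = point with lowest y (tie → lowest x): (9, -10).
  2. Sort the remaining points by polar angle around p₀.
  3. Walk through sorted points, maintaining a stack; pop the top while the last three entries make a non-left turn (cross product ≤ 0).
  4. Final stack is the convex hull in CCW order: (9, -10), (9, -5), (7, 4), (-10, 4), (-6, -5).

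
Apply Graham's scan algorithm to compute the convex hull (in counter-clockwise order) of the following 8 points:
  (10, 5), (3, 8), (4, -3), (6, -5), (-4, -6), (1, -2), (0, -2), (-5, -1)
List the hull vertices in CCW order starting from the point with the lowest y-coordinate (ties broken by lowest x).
Hull (CCW) = [(-4, -6), (6, -5), (10, 5), (3, 8), (-5, -1)]

Graham scan procedure:
  1. Find the pivot p₀ = point with lowest y (tie → lowest x): (-4, -6).
  2. Sort the remaining points by polar angle around p₀.
  3. Walk through sorted points, maintaining a stack; pop the top while the last three entries make a non-left turn (cross product ≤ 0).
  4. Final stack is the convex hull in CCW order: (-4, -6), (6, -5), (10, 5), (3, 8), (-5, -1).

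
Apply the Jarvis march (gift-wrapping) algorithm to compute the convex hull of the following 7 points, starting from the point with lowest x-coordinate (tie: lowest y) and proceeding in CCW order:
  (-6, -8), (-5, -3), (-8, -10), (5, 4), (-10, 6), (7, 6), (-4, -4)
Hull (CCW) = [(-10, 6), (-8, -10), (-6, -8), (7, 6)]

Jarvis march: at each step, from the current hull vertex p, select the next vertex q as the point such that every other point lies strictly to the left of (or on) the directed line p → q. (Equivalently: for every other point r, the cross product (q − p) × (r − p) ≥ 0.)
Starting point (lowest x, tie lowest y): (-10, 6). Wrap until returning to start. Resulting hull: (-10, 6), (-8, -10), (-6, -8), (7, 6).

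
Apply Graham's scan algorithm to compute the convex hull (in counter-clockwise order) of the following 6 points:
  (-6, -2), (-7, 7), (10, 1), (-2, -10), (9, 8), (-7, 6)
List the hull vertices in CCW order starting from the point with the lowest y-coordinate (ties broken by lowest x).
Hull (CCW) = [(-2, -10), (10, 1), (9, 8), (-7, 7), (-7, 6), (-6, -2)]

Graham scan procedure:
  1. Find the pivot p₀ = point with lowest y (tie → lowest x): (-2, -10).
  2. Sort the remaining points by polar angle around p₀.
  3. Walk through sorted points, maintaining a stack; pop the top while the last three entries make a non-left turn (cross product ≤ 0).
  4. Final stack is the convex hull in CCW order: (-2, -10), (10, 1), (9, 8), (-7, 7), (-7, 6), (-6, -2).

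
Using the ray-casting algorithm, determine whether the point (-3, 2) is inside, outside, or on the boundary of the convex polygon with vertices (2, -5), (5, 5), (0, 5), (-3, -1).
The point (-3, 2) lies strictly outside the polygon

Cast a horizontal ray to the right from the query point and count how many polygon edges it crosses (each edge strictly once or zero times, handled with the usual half-open convention). 
Parity of crossings → even ⇒ outside.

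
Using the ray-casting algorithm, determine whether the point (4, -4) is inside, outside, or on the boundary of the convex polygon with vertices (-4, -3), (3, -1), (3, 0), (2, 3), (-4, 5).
The point (4, -4) lies strictly outside the polygon

Cast a horizontal ray to the right from the query point and count how many polygon edges it crosses (each edge strictly once or zero times, handled with the usual half-open convention). 
Parity of crossings → even ⇒ outside.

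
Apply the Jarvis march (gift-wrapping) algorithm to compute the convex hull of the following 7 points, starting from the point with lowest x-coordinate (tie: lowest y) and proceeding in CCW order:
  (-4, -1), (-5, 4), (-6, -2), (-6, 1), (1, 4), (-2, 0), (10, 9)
Hull (CCW) = [(-6, -2), (-2, 0), (10, 9), (-5, 4), (-6, 1)]

Jarvis march: at each step, from the current hull vertex p, select the next vertex q as the point such that every other point lies strictly to the left of (or on) the directed line p → q. (Equivalently: for every other point r, the cross product (q − p) × (r − p) ≥ 0.)
Starting point (lowest x, tie lowest y): (-6, -2). Wrap until returning to start. Resulting hull: (-6, -2), (-2, 0), (10, 9), (-5, 4), (-6, 1).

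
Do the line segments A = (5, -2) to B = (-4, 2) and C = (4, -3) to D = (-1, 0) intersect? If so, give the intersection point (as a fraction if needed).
No (intersection of containing lines falls outside at least one segment)

Parametrize and solve: t = 8/7, s = 13/7. At least one of these is outside [0, 1], so the segments do not intersect.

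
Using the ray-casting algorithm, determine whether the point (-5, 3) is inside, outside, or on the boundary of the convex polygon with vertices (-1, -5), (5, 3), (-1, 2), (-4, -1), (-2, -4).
The point (-5, 3) lies strictly outside the polygon

Cast a horizontal ray to the right from the query point and count how many polygon edges it crosses (each edge strictly once or zero times, handled with the usual half-open convention). 
Parity of crossings → even ⇒ outside.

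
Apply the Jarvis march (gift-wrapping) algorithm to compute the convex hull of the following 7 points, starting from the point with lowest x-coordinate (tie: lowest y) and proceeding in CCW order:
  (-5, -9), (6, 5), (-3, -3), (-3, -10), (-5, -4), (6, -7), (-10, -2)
Hull (CCW) = [(-10, -2), (-5, -9), (-3, -10), (6, -7), (6, 5)]

Jarvis march: at each step, from the current hull vertex p, select the next vertex q as the point such that every other point lies strictly to the left of (or on) the directed line p → q. (Equivalently: for every other point r, the cross product (q − p) × (r − p) ≥ 0.)
Starting point (lowest x, tie lowest y): (-10, -2). Wrap until returning to start. Resulting hull: (-10, -2), (-5, -9), (-3, -10), (6, -7), (6, 5).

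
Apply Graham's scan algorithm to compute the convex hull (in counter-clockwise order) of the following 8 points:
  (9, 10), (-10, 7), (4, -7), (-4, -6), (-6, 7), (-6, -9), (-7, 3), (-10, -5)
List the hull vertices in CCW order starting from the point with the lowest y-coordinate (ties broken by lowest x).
Hull (CCW) = [(-6, -9), (4, -7), (9, 10), (-10, 7), (-10, -5)]

Graham scan procedure:
  1. Find the pivot p₀ = point with lowest y (tie → lowest x): (-6, -9).
  2. Sort the remaining points by polar angle around p₀.
  3. Walk through sorted points, maintaining a stack; pop the top while the last three entries make a non-left turn (cross product ≤ 0).
  4. Final stack is the convex hull in CCW order: (-6, -9), (4, -7), (9, 10), (-10, 7), (-10, -5).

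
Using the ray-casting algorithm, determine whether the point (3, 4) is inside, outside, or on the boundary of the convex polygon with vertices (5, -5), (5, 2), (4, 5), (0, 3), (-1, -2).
The point (3, 4) lies strictly inside the polygon

Cast a horizontal ray to the right from the query point and count how many polygon edges it crosses (each edge strictly once or zero times, handled with the usual half-open convention). 
Parity of crossings → odd ⇒ inside.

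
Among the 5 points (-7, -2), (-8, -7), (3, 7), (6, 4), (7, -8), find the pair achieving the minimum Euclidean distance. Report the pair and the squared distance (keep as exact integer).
Pair = ((3, 7), (6, 4)); squared distance = 18

Compute all C(5, 2) = 10 pairwise squared distances (x_i − x_j)² + (y_i − y_j)². The minimum is 18, attained by the pair ((3, 7), (6, 4)).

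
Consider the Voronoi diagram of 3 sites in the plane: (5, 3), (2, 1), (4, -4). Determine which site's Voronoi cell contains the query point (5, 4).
Nearest site = (5, 3)

The Voronoi cell of site s contains exactly those query points closer to s than to any other site. Compute squared distances from q = (5, 4) to each site:
  (5 − 5)² + (3 − 4)² = 1
  (2 − 5)² + (1 − 4)² = 18
  (4 − 5)² + (-4 − 4)² = 65
Minimum is attained by (5, 3), so q lies in its Voronoi cell.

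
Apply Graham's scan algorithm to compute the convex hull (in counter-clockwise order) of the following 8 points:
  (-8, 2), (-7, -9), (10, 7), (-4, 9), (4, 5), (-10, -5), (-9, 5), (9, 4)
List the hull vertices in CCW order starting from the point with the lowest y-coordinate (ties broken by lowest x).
Hull (CCW) = [(-7, -9), (9, 4), (10, 7), (-4, 9), (-9, 5), (-10, -5)]

Graham scan procedure:
  1. Find the pivot p₀ = point with lowest y (tie → lowest x): (-7, -9).
  2. Sort the remaining points by polar angle around p₀.
  3. Walk through sorted points, maintaining a stack; pop the top while the last three entries make a non-left turn (cross product ≤ 0).
  4. Final stack is the convex hull in CCW order: (-7, -9), (9, 4), (10, 7), (-4, 9), (-9, 5), (-10, -5).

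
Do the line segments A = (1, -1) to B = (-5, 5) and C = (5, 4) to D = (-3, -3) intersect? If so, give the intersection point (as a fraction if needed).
Yes; intersection at (1/5, -1/5) (t = 2/15 on AB, s = 3/5 on CD)

Parametrize AB as A + t(B − A) = (1 + -6 t, -1 + 6 t) and CD as C + s(D − C) = (5 + -8 s, 4 + -7 s). Solve the linear system for (t, s). Determinant = -90 ≠ 0, so a unique intersection of the containing lines exists. Solution: t = 2/15, s = 3/5 — both in [0, 1], so the segments cross. Intersection point: (1/5, -1/5).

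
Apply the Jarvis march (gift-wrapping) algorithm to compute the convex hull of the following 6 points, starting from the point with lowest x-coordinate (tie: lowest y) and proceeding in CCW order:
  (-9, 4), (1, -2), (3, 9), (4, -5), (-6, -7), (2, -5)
Hull (CCW) = [(-9, 4), (-6, -7), (4, -5), (3, 9)]

Jarvis march: at each step, from the current hull vertex p, select the next vertex q as the point such that every other point lies strictly to the left of (or on) the directed line p → q. (Equivalently: for every other point r, the cross product (q − p) × (r − p) ≥ 0.)
Starting point (lowest x, tie lowest y): (-9, 4). Wrap until returning to start. Resulting hull: (-9, 4), (-6, -7), (4, -5), (3, 9).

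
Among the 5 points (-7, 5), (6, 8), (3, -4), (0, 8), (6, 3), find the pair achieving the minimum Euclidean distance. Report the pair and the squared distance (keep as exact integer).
Pair = ((6, 8), (6, 3)); squared distance = 25

Compute all C(5, 2) = 10 pairwise squared distances (x_i − x_j)² + (y_i − y_j)². The minimum is 25, attained by the pair ((6, 8), (6, 3)).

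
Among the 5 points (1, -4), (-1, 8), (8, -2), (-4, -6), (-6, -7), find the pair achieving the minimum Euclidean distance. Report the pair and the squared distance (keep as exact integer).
Pair = ((-4, -6), (-6, -7)); squared distance = 5

Compute all C(5, 2) = 10 pairwise squared distances (x_i − x_j)² + (y_i − y_j)². The minimum is 5, attained by the pair ((-4, -6), (-6, -7)).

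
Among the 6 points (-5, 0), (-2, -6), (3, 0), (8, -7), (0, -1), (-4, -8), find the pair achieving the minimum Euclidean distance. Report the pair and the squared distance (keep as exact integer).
Pair = ((-2, -6), (-4, -8)); squared distance = 8

Compute all C(6, 2) = 15 pairwise squared distances (x_i − x_j)² + (y_i − y_j)². The minimum is 8, attained by the pair ((-2, -6), (-4, -8)).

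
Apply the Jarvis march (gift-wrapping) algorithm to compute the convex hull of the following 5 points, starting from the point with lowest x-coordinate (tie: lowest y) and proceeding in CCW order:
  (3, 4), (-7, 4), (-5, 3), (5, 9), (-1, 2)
Hull (CCW) = [(-7, 4), (-5, 3), (-1, 2), (3, 4), (5, 9)]

Jarvis march: at each step, from the current hull vertex p, select the next vertex q as the point such that every other point lies strictly to the left of (or on) the directed line p → q. (Equivalently: for every other point r, the cross product (q − p) × (r − p) ≥ 0.)
Starting point (lowest x, tie lowest y): (-7, 4). Wrap until returning to start. Resulting hull: (-7, 4), (-5, 3), (-1, 2), (3, 4), (5, 9).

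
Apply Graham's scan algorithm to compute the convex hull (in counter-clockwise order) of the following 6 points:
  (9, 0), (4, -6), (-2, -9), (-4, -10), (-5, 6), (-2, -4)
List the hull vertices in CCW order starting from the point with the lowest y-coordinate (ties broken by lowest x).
Hull (CCW) = [(-4, -10), (4, -6), (9, 0), (-5, 6)]

Graham scan procedure:
  1. Find the pivot p₀ = point with lowest y (tie → lowest x): (-4, -10).
  2. Sort the remaining points by polar angle around p₀.
  3. Walk through sorted points, maintaining a stack; pop the top while the last three entries make a non-left turn (cross product ≤ 0).
  4. Final stack is the convex hull in CCW order: (-4, -10), (4, -6), (9, 0), (-5, 6).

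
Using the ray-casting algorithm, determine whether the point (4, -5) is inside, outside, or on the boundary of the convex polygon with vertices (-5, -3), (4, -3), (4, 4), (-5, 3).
The point (4, -5) lies strictly outside the polygon

Cast a horizontal ray to the right from the query point and count how many polygon edges it crosses (each edge strictly once or zero times, handled with the usual half-open convention). 
Parity of crossings → even ⇒ outside.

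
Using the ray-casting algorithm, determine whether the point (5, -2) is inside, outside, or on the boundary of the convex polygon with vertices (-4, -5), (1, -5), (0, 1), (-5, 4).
The point (5, -2) lies strictly outside the polygon

Cast a horizontal ray to the right from the query point and count how many polygon edges it crosses (each edge strictly once or zero times, handled with the usual half-open convention). 
Parity of crossings → even ⇒ outside.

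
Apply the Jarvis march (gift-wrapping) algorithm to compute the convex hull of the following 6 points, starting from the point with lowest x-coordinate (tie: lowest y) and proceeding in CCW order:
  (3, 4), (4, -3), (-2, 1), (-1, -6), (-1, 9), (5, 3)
Hull (CCW) = [(-2, 1), (-1, -6), (4, -3), (5, 3), (-1, 9)]

Jarvis march: at each step, from the current hull vertex p, select the next vertex q as the point such that every other point lies strictly to the left of (or on) the directed line p → q. (Equivalently: for every other point r, the cross product (q − p) × (r − p) ≥ 0.)
Starting point (lowest x, tie lowest y): (-2, 1). Wrap until returning to start. Resulting hull: (-2, 1), (-1, -6), (4, -3), (5, 3), (-1, 9).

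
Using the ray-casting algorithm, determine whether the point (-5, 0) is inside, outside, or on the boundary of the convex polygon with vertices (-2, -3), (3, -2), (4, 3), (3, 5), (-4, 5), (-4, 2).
The point (-5, 0) lies strictly outside the polygon

Cast a horizontal ray to the right from the query point and count how many polygon edges it crosses (each edge strictly once or zero times, handled with the usual half-open convention). 
Parity of crossings → even ⇒ outside.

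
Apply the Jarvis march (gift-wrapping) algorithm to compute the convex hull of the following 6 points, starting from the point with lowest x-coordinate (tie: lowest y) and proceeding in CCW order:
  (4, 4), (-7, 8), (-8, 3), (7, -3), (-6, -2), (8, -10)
Hull (CCW) = [(-8, 3), (-6, -2), (8, -10), (7, -3), (4, 4), (-7, 8)]

Jarvis march: at each step, from the current hull vertex p, select the next vertex q as the point such that every other point lies strictly to the left of (or on) the directed line p → q. (Equivalently: for every other point r, the cross product (q − p) × (r − p) ≥ 0.)
Starting point (lowest x, tie lowest y): (-8, 3). Wrap until returning to start. Resulting hull: (-8, 3), (-6, -2), (8, -10), (7, -3), (4, 4), (-7, 8).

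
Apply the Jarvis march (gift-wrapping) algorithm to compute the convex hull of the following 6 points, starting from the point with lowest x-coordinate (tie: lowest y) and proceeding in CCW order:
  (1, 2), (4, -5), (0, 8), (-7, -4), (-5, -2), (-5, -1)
Hull (CCW) = [(-7, -4), (4, -5), (0, 8)]

Jarvis march: at each step, from the current hull vertex p, select the next vertex q as the point such that every other point lies strictly to the left of (or on) the directed line p → q. (Equivalently: for every other point r, the cross product (q − p) × (r − p) ≥ 0.)
Starting point (lowest x, tie lowest y): (-7, -4). Wrap until returning to start. Resulting hull: (-7, -4), (4, -5), (0, 8).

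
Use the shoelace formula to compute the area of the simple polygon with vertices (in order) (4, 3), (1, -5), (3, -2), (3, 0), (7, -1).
Area = 9

Shoelace formula: Area = (1/2) |Σ_i (x_i · y_{i+1} − x_{i+1} · y_i)| (indices mod n). Compute each cross term:
  (4)(-5) − (1)(3) = -23
  (1)(-2) − (3)(-5) = 13
  (3)(0) − (3)(-2) = 6
  (3)(-1) − (7)(0) = -3
  (7)(3) − (4)(-1) = 25
Sum = 18, so (signed) Area = 18/2 = 9, |Area| = 9.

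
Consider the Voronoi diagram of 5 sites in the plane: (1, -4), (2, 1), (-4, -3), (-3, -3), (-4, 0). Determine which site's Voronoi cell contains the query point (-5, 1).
Nearest site = (-4, 0)

The Voronoi cell of site s contains exactly those query points closer to s than to any other site. Compute squared distances from q = (-5, 1) to each site:
  (-4 − -5)² + (0 − 1)² = 2
  (-4 − -5)² + (-3 − 1)² = 17
  (-3 − -5)² + (-3 − 1)² = 20
  (2 − -5)² + (1 − 1)² = 49
  (1 − -5)² + (-4 − 1)² = 61
Minimum is attained by (-4, 0), so q lies in its Voronoi cell.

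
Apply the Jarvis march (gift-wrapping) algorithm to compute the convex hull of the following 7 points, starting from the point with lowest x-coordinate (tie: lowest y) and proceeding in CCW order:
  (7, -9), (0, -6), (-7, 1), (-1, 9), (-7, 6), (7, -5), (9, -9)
Hull (CCW) = [(-7, 1), (0, -6), (7, -9), (9, -9), (7, -5), (-1, 9), (-7, 6)]

Jarvis march: at each step, from the current hull vertex p, select the next vertex q as the point such that every other point lies strictly to the left of (or on) the directed line p → q. (Equivalently: for every other point r, the cross product (q − p) × (r − p) ≥ 0.)
Starting point (lowest x, tie lowest y): (-7, 1). Wrap until returning to start. Resulting hull: (-7, 1), (0, -6), (7, -9), (9, -9), (7, -5), (-1, 9), (-7, 6).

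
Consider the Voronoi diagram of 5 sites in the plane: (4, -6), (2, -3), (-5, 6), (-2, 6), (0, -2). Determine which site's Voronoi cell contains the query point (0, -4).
Nearest site = (0, -2)

The Voronoi cell of site s contains exactly those query points closer to s than to any other site. Compute squared distances from q = (0, -4) to each site:
  (0 − 0)² + (-2 − -4)² = 4
  (2 − 0)² + (-3 − -4)² = 5
  (4 − 0)² + (-6 − -4)² = 20
  (-2 − 0)² + (6 − -4)² = 104
  (-5 − 0)² + (6 − -4)² = 125
Minimum is attained by (0, -2), so q lies in its Voronoi cell.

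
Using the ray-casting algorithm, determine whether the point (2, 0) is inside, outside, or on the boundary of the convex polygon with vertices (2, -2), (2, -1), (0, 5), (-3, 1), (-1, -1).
The point (2, 0) lies strictly outside the polygon

Cast a horizontal ray to the right from the query point and count how many polygon edges it crosses (each edge strictly once or zero times, handled with the usual half-open convention). 
Parity of crossings → even ⇒ outside.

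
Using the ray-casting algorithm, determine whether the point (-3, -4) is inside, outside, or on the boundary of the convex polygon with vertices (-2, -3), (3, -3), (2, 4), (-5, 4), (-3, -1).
The point (-3, -4) lies strictly outside the polygon

Cast a horizontal ray to the right from the query point and count how many polygon edges it crosses (each edge strictly once or zero times, handled with the usual half-open convention). 
Parity of crossings → even ⇒ outside.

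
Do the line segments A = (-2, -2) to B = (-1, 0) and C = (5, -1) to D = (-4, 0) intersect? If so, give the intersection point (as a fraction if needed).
Yes; intersection at (-22/19, -6/19) (t = 16/19 on AB, s = 13/19 on CD)

Parametrize AB as A + t(B − A) = (-2 + 1 t, -2 + 2 t) and CD as C + s(D − C) = (5 + -9 s, -1 + 1 s). Solve the linear system for (t, s). Determinant = -19 ≠ 0, so a unique intersection of the containing lines exists. Solution: t = 16/19, s = 13/19 — both in [0, 1], so the segments cross. Intersection point: (-22/19, -6/19).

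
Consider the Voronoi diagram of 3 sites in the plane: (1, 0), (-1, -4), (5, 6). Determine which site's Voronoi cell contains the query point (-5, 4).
Nearest site = (1, 0)

The Voronoi cell of site s contains exactly those query points closer to s than to any other site. Compute squared distances from q = (-5, 4) to each site:
  (1 − -5)² + (0 − 4)² = 52
  (-1 − -5)² + (-4 − 4)² = 80
  (5 − -5)² + (6 − 4)² = 104
Minimum is attained by (1, 0), so q lies in its Voronoi cell.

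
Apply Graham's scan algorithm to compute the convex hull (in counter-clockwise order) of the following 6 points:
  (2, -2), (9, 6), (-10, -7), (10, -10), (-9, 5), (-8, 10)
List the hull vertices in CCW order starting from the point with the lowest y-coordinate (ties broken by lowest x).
Hull (CCW) = [(10, -10), (9, 6), (-8, 10), (-9, 5), (-10, -7)]

Graham scan procedure:
  1. Find the pivot p₀ = point with lowest y (tie → lowest x): (10, -10).
  2. Sort the remaining points by polar angle around p₀.
  3. Walk through sorted points, maintaining a stack; pop the top while the last three entries make a non-left turn (cross product ≤ 0).
  4. Final stack is the convex hull in CCW order: (10, -10), (9, 6), (-8, 10), (-9, 5), (-10, -7).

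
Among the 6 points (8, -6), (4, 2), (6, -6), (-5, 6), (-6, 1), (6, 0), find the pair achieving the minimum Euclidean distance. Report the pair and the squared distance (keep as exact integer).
Pair = ((8, -6), (6, -6)); squared distance = 4

Compute all C(6, 2) = 15 pairwise squared distances (x_i − x_j)² + (y_i − y_j)². The minimum is 4, attained by the pair ((8, -6), (6, -6)).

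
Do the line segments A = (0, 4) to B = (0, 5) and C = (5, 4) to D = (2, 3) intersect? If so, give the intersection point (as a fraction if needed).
No (intersection of containing lines falls outside at least one segment)

Parametrize and solve: t = -5/3, s = 5/3. At least one of these is outside [0, 1], so the segments do not intersect.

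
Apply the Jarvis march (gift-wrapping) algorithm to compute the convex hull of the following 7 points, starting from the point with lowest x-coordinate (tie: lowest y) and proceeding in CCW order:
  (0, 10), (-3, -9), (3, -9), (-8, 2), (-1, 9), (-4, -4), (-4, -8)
Hull (CCW) = [(-8, 2), (-4, -8), (-3, -9), (3, -9), (0, 10)]

Jarvis march: at each step, from the current hull vertex p, select the next vertex q as the point such that every other point lies strictly to the left of (or on) the directed line p → q. (Equivalently: for every other point r, the cross product (q − p) × (r − p) ≥ 0.)
Starting point (lowest x, tie lowest y): (-8, 2). Wrap until returning to start. Resulting hull: (-8, 2), (-4, -8), (-3, -9), (3, -9), (0, 10).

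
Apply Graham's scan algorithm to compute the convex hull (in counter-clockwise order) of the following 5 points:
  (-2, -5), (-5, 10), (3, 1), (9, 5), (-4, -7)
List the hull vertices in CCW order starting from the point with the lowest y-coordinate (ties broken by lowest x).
Hull (CCW) = [(-4, -7), (9, 5), (-5, 10)]

Graham scan procedure:
  1. Find the pivot p₀ = point with lowest y (tie → lowest x): (-4, -7).
  2. Sort the remaining points by polar angle around p₀.
  3. Walk through sorted points, maintaining a stack; pop the top while the last three entries make a non-left turn (cross product ≤ 0).
  4. Final stack is the convex hull in CCW order: (-4, -7), (9, 5), (-5, 10).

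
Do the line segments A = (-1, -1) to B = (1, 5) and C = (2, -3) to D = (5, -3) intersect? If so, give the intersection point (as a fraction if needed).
No (intersection of containing lines falls outside at least one segment)

Parametrize and solve: t = -1/3, s = -11/9. At least one of these is outside [0, 1], so the segments do not intersect.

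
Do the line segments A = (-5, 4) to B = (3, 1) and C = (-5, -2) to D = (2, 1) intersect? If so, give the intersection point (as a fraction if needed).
No (intersection of containing lines falls outside at least one segment)

Parametrize and solve: t = 14/15, s = 16/15. At least one of these is outside [0, 1], so the segments do not intersect.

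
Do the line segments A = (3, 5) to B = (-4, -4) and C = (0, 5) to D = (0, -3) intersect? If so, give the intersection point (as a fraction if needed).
Yes; intersection at (0, 8/7) (t = 3/7 on AB, s = 27/56 on CD)

Parametrize AB as A + t(B − A) = (3 + -7 t, 5 + -9 t) and CD as C + s(D − C) = (0 + 0 s, 5 + -8 s). Solve the linear system for (t, s). Determinant = -56 ≠ 0, so a unique intersection of the containing lines exists. Solution: t = 3/7, s = 27/56 — both in [0, 1], so the segments cross. Intersection point: (0, 8/7).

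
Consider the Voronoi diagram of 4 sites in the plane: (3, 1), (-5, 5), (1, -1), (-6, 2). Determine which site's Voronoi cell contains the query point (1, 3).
Nearest site = (3, 1)

The Voronoi cell of site s contains exactly those query points closer to s than to any other site. Compute squared distances from q = (1, 3) to each site:
  (3 − 1)² + (1 − 3)² = 8
  (1 − 1)² + (-1 − 3)² = 16
  (-5 − 1)² + (5 − 3)² = 40
  (-6 − 1)² + (2 − 3)² = 50
Minimum is attained by (3, 1), so q lies in its Voronoi cell.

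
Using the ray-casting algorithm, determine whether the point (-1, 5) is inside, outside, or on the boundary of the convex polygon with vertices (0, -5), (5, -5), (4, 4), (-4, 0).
The point (-1, 5) lies strictly outside the polygon

Cast a horizontal ray to the right from the query point and count how many polygon edges it crosses (each edge strictly once or zero times, handled with the usual half-open convention). 
Parity of crossings → even ⇒ outside.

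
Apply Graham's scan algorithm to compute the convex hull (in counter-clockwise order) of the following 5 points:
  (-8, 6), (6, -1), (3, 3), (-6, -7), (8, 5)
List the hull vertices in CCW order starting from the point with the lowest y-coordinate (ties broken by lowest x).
Hull (CCW) = [(-6, -7), (6, -1), (8, 5), (-8, 6)]

Graham scan procedure:
  1. Find the pivot p₀ = point with lowest y (tie → lowest x): (-6, -7).
  2. Sort the remaining points by polar angle around p₀.
  3. Walk through sorted points, maintaining a stack; pop the top while the last three entries make a non-left turn (cross product ≤ 0).
  4. Final stack is the convex hull in CCW order: (-6, -7), (6, -1), (8, 5), (-8, 6).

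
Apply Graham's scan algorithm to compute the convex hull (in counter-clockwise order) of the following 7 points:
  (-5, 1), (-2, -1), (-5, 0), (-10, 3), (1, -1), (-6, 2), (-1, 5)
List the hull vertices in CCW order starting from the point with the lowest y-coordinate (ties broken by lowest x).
Hull (CCW) = [(-2, -1), (1, -1), (-1, 5), (-10, 3), (-5, 0)]

Graham scan procedure:
  1. Find the pivot p₀ = point with lowest y (tie → lowest x): (-2, -1).
  2. Sort the remaining points by polar angle around p₀.
  3. Walk through sorted points, maintaining a stack; pop the top while the last three entries make a non-left turn (cross product ≤ 0).
  4. Final stack is the convex hull in CCW order: (-2, -1), (1, -1), (-1, 5), (-10, 3), (-5, 0).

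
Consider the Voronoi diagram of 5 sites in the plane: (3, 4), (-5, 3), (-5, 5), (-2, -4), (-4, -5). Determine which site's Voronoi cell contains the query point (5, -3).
Nearest site = (-2, -4)

The Voronoi cell of site s contains exactly those query points closer to s than to any other site. Compute squared distances from q = (5, -3) to each site:
  (-2 − 5)² + (-4 − -3)² = 50
  (3 − 5)² + (4 − -3)² = 53
  (-4 − 5)² + (-5 − -3)² = 85
  (-5 − 5)² + (3 − -3)² = 136
  (-5 − 5)² + (5 − -3)² = 164
Minimum is attained by (-2, -4), so q lies in its Voronoi cell.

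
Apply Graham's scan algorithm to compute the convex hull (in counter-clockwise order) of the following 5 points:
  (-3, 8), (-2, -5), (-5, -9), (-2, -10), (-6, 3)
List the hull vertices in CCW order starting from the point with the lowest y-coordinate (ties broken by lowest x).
Hull (CCW) = [(-2, -10), (-2, -5), (-3, 8), (-6, 3), (-5, -9)]

Graham scan procedure:
  1. Find the pivot p₀ = point with lowest y (tie → lowest x): (-2, -10).
  2. Sort the remaining points by polar angle around p₀.
  3. Walk through sorted points, maintaining a stack; pop the top while the last three entries make a non-left turn (cross product ≤ 0).
  4. Final stack is the convex hull in CCW order: (-2, -10), (-2, -5), (-3, 8), (-6, 3), (-5, -9).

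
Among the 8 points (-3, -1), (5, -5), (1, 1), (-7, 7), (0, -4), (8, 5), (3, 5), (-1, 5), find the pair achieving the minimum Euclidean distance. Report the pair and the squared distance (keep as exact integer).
Pair = ((3, 5), (-1, 5)); squared distance = 16

Compute all C(8, 2) = 28 pairwise squared distances (x_i − x_j)² + (y_i − y_j)². The minimum is 16, attained by the pair ((3, 5), (-1, 5)).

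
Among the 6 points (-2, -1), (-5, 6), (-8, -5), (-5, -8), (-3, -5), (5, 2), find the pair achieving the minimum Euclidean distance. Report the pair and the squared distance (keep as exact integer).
Pair = ((-5, -8), (-3, -5)); squared distance = 13

Compute all C(6, 2) = 15 pairwise squared distances (x_i − x_j)² + (y_i − y_j)². The minimum is 13, attained by the pair ((-5, -8), (-3, -5)).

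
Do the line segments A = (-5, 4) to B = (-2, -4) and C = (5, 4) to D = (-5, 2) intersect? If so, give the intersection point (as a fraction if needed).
Yes; intersection at (-185/43, 92/43) (t = 10/43 on AB, s = 40/43 on CD)

Parametrize AB as A + t(B − A) = (-5 + 3 t, 4 + -8 t) and CD as C + s(D − C) = (5 + -10 s, 4 + -2 s). Solve the linear system for (t, s). Determinant = 86 ≠ 0, so a unique intersection of the containing lines exists. Solution: t = 10/43, s = 40/43 — both in [0, 1], so the segments cross. Intersection point: (-185/43, 92/43).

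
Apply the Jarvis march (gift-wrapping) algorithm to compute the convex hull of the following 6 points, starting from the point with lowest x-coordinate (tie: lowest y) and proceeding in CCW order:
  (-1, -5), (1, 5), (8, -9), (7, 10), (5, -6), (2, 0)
Hull (CCW) = [(-1, -5), (8, -9), (7, 10), (1, 5)]

Jarvis march: at each step, from the current hull vertex p, select the next vertex q as the point such that every other point lies strictly to the left of (or on) the directed line p → q. (Equivalently: for every other point r, the cross product (q − p) × (r − p) ≥ 0.)
Starting point (lowest x, tie lowest y): (-1, -5). Wrap until returning to start. Resulting hull: (-1, -5), (8, -9), (7, 10), (1, 5).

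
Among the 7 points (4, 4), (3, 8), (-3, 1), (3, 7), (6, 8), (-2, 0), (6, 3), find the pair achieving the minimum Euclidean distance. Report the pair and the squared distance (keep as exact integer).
Pair = ((3, 8), (3, 7)); squared distance = 1

Compute all C(7, 2) = 21 pairwise squared distances (x_i − x_j)² + (y_i − y_j)². The minimum is 1, attained by the pair ((3, 8), (3, 7)).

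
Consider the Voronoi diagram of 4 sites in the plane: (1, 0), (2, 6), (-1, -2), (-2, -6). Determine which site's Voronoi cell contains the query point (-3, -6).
Nearest site = (-2, -6)

The Voronoi cell of site s contains exactly those query points closer to s than to any other site. Compute squared distances from q = (-3, -6) to each site:
  (-2 − -3)² + (-6 − -6)² = 1
  (-1 − -3)² + (-2 − -6)² = 20
  (1 − -3)² + (0 − -6)² = 52
  (2 − -3)² + (6 − -6)² = 169
Minimum is attained by (-2, -6), so q lies in its Voronoi cell.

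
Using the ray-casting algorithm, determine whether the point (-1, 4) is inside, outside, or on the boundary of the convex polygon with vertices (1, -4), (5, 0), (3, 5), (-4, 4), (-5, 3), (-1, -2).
The point (-1, 4) lies strictly inside the polygon

Cast a horizontal ray to the right from the query point and count how many polygon edges it crosses (each edge strictly once or zero times, handled with the usual half-open convention). 
Parity of crossings → odd ⇒ inside.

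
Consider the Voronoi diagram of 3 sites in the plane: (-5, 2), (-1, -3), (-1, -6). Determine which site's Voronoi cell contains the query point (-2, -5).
Nearest site = (-1, -6)

The Voronoi cell of site s contains exactly those query points closer to s than to any other site. Compute squared distances from q = (-2, -5) to each site:
  (-1 − -2)² + (-6 − -5)² = 2
  (-1 − -2)² + (-3 − -5)² = 5
  (-5 − -2)² + (2 − -5)² = 58
Minimum is attained by (-1, -6), so q lies in its Voronoi cell.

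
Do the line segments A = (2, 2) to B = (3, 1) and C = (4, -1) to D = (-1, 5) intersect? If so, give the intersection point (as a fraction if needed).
No (intersection of containing lines falls outside at least one segment)

Parametrize and solve: t = -3, s = 1. At least one of these is outside [0, 1], so the segments do not intersect.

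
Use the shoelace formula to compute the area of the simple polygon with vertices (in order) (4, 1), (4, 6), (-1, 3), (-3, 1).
Area = 39/2

Shoelace formula: Area = (1/2) |Σ_i (x_i · y_{i+1} − x_{i+1} · y_i)| (indices mod n). Compute each cross term:
  (4)(6) − (4)(1) = 20
  (4)(3) − (-1)(6) = 18
  (-1)(1) − (-3)(3) = 8
  (-3)(1) − (4)(1) = -7
Sum = 39, so (signed) Area = 39/2 = 39/2, |Area| = 39/2.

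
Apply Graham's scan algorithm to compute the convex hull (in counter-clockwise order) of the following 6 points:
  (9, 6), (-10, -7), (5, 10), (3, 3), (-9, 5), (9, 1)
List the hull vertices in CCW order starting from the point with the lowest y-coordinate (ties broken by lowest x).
Hull (CCW) = [(-10, -7), (9, 1), (9, 6), (5, 10), (-9, 5)]

Graham scan procedure:
  1. Find the pivot p₀ = point with lowest y (tie → lowest x): (-10, -7).
  2. Sort the remaining points by polar angle around p₀.
  3. Walk through sorted points, maintaining a stack; pop the top while the last three entries make a non-left turn (cross product ≤ 0).
  4. Final stack is the convex hull in CCW order: (-10, -7), (9, 1), (9, 6), (5, 10), (-9, 5).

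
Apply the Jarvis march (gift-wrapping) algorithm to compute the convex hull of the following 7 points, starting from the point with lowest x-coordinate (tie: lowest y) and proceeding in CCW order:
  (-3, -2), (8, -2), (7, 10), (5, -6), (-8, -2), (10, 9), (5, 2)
Hull (CCW) = [(-8, -2), (5, -6), (8, -2), (10, 9), (7, 10)]

Jarvis march: at each step, from the current hull vertex p, select the next vertex q as the point such that every other point lies strictly to the left of (or on) the directed line p → q. (Equivalently: for every other point r, the cross product (q − p) × (r − p) ≥ 0.)
Starting point (lowest x, tie lowest y): (-8, -2). Wrap until returning to start. Resulting hull: (-8, -2), (5, -6), (8, -2), (10, 9), (7, 10).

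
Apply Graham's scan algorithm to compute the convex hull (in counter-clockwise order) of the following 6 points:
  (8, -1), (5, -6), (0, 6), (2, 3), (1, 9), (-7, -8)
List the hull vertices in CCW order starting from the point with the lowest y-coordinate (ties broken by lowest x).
Hull (CCW) = [(-7, -8), (5, -6), (8, -1), (1, 9)]

Graham scan procedure:
  1. Find the pivot p₀ = point with lowest y (tie → lowest x): (-7, -8).
  2. Sort the remaining points by polar angle around p₀.
  3. Walk through sorted points, maintaining a stack; pop the top while the last three entries make a non-left turn (cross product ≤ 0).
  4. Final stack is the convex hull in CCW order: (-7, -8), (5, -6), (8, -1), (1, 9).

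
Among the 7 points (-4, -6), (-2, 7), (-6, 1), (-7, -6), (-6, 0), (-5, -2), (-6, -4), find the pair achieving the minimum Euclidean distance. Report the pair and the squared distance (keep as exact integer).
Pair = ((-6, 1), (-6, 0)); squared distance = 1

Compute all C(7, 2) = 21 pairwise squared distances (x_i − x_j)² + (y_i − y_j)². The minimum is 1, attained by the pair ((-6, 1), (-6, 0)).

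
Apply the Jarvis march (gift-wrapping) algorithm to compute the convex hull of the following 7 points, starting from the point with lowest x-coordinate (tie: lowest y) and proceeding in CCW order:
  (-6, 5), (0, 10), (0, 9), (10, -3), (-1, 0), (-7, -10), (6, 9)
Hull (CCW) = [(-7, -10), (10, -3), (6, 9), (0, 10), (-6, 5)]

Jarvis march: at each step, from the current hull vertex p, select the next vertex q as the point such that every other point lies strictly to the left of (or on) the directed line p → q. (Equivalently: for every other point r, the cross product (q − p) × (r − p) ≥ 0.)
Starting point (lowest x, tie lowest y): (-7, -10). Wrap until returning to start. Resulting hull: (-7, -10), (10, -3), (6, 9), (0, 10), (-6, 5).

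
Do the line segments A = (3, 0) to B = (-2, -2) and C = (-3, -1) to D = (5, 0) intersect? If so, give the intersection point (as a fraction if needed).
Yes; intersection at (23/11, -4/11) (t = 2/11 on AB, s = 7/11 on CD)

Parametrize AB as A + t(B − A) = (3 + -5 t, 0 + -2 t) and CD as C + s(D − C) = (-3 + 8 s, -1 + 1 s). Solve the linear system for (t, s). Determinant = -11 ≠ 0, so a unique intersection of the containing lines exists. Solution: t = 2/11, s = 7/11 — both in [0, 1], so the segments cross. Intersection point: (23/11, -4/11).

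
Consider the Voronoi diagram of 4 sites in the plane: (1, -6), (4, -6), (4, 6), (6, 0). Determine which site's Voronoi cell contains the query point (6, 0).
Nearest site = (6, 0)

The Voronoi cell of site s contains exactly those query points closer to s than to any other site. Compute squared distances from q = (6, 0) to each site:
  (6 − 6)² + (0 − 0)² = 0
  (4 − 6)² + (-6 − 0)² = 40
  (4 − 6)² + (6 − 0)² = 40
  (1 − 6)² + (-6 − 0)² = 61
Minimum is attained by (6, 0), so q lies in its Voronoi cell.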